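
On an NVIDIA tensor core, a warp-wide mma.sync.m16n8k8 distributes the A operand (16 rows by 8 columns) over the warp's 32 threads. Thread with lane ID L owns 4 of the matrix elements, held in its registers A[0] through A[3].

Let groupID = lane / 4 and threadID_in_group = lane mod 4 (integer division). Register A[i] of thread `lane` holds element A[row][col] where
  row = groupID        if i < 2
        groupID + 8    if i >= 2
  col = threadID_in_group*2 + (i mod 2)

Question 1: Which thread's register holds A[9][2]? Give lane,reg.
5,2

r: 9->gid=1,r8=1  c: 2->tid=1,i&1=0
L=1*4+1=5  i=1*2+0=2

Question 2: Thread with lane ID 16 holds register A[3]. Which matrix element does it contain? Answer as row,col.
12,1

16: gid=4,tid=0
[3] (4+8,0*2+1) = (12,1)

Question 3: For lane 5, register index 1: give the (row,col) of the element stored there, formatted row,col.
L=5->gid=5>>2=1, tid=5&3=1
[1]->row 1+0=1  col 1·2+1=3

1,3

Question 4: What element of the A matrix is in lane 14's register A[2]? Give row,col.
11,4

lane 14⇒14/4=3, 14 mod 4=2
i=2  r:3+8⇒11  c:2·2+0⇒4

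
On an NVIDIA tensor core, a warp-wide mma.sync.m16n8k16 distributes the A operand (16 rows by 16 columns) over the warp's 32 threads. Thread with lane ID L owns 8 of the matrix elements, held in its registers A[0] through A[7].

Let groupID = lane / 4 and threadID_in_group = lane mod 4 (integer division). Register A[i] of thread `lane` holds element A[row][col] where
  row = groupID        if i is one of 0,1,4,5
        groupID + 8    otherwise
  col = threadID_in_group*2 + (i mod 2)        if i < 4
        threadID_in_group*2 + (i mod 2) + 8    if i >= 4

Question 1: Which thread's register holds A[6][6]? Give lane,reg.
r: 6->gid=6,r8=0  c: 6->c8=0,tid=3,i&1=0
L=6*4+3=27  i=0*4+0*2+0=0

27,0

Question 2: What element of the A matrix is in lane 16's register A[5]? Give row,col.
4,9

lane 16->16/4=4, 16 mod 4=0
i=5  r:4+0->4  c:2·0+1+8->9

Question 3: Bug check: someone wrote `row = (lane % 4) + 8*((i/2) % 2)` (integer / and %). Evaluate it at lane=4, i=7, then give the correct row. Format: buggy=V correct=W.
buggy=8 correct=9

`(lane % 4) + 8*((i/2) % 2)`[4,7]->8
lane 4: g=1 (4/4), t=0 (4%4)
i=7: r=1+8=9, c=0*2+1+8=9
row: 8 vs 9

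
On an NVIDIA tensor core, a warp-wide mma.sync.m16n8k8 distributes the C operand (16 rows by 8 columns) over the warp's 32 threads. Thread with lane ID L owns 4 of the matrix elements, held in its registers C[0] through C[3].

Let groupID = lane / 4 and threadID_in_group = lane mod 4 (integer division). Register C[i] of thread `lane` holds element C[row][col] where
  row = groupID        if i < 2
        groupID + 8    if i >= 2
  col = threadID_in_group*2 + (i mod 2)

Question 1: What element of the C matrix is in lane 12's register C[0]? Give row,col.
lane 12: gr=3 (12/4), th=0 (12%4)
i=0: r=3+0=3, c=0*2+0=0

3,0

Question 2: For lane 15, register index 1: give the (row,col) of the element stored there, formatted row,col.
lane 15: g=3 (15/4), t=3 (15%4)
i=1: r=3+0=3, c=3*2+1=7

3,7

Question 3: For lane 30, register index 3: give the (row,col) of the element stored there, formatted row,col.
L=30->g=30>>2=7, t=30&3=2
[3]->row 7+8=15  col 2·2+1=5

15,5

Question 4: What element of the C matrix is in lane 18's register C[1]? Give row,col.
4,5

lane 18: gr=4 (18/4), th=2 (18%4)
i=1: r=4+0=4, c=2*2+1=5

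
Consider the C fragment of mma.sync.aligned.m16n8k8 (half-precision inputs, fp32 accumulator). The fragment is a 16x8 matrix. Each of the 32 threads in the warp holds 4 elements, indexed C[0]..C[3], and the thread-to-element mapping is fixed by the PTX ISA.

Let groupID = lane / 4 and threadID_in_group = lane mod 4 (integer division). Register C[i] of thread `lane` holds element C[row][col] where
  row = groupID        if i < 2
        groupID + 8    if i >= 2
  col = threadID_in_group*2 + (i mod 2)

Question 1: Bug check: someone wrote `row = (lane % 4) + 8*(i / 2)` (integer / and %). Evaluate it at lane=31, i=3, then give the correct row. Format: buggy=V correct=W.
buggy=11 correct=15

`(lane % 4) + 8*(i / 2)`[31,3]->11
L=31->gid=31>>2=7, tid=31&3=3
[3]->row 7+8=15  col 3·2+1=7
row: 11 vs 15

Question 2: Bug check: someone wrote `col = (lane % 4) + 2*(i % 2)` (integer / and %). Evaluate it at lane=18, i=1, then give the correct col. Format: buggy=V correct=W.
`(lane % 4) + 2*(i % 2)`[18,1]=>4
18: grp=4,tig=2
[1] (4+0,2*2+1) = (4,5)
col: 4 vs 5

buggy=4 correct=5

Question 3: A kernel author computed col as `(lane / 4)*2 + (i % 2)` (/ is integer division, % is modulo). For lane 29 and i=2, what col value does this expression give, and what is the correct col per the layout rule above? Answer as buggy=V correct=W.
buggy=14 correct=2

`(lane / 4)*2 + (i % 2)`[29,2]→14
lane 29→29/4=7, 29 mod 4=1
i=2  r:7+8→15  c:2·1+0→2
col: 14 vs 2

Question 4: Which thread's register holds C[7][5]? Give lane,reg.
30,1

r=7->g=7,rb=0  c=5->t=2,b0=1
L=7*4+2=30  i=0*2+1=1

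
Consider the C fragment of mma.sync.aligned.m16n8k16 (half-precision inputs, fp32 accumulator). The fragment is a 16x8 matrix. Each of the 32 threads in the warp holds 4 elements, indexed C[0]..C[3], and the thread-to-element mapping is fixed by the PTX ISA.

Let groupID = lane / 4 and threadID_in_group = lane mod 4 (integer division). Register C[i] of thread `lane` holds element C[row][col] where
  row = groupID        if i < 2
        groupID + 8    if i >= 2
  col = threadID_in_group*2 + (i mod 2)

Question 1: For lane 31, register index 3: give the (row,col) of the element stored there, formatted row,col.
L=31->gid=31>>2=7, tid=31&3=3
[3]->row 7+8=15  col 3·2+1=7

15,7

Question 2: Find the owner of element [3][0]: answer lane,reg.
12,0

r=3->g=3,rb=0  c=0->t=0,b0=0
L=3*4+0=12  i=0*2+0=0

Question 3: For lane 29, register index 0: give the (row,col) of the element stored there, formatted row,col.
lane 29⇒29/4=7, 29 mod 4=1
i=0  r:7+0⇒7  c:2·1+0⇒2

7,2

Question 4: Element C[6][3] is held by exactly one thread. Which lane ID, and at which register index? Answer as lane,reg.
r:6=>grp=6,rB=0  c:3=>tig=1,lo=1
L=6*4+1=25  i=0*2+1=1

25,1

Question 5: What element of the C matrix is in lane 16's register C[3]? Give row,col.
12,1

lane 16: gr=4 (16/4), th=0 (16%4)
i=3: r=4+8=12, c=0*2+1=1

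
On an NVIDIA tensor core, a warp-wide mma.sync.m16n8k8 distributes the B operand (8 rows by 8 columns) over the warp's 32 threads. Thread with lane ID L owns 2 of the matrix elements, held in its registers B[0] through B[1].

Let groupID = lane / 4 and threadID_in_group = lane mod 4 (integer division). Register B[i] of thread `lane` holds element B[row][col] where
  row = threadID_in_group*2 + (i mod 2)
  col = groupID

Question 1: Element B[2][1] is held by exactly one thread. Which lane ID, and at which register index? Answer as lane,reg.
5,0

c: 1->gid=1  r: 2->tid=1,i&1=0
L=1*4+1=5  i=0=0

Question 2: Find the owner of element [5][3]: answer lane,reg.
c=3⇒gr=3  r=5⇒th=2,odd=1
L=3*4+2=14  i=1=1

14,1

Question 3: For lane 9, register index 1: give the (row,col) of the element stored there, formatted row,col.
lane 9: g=2 (9/4), t=1 (9%4)
i=1: r=1*2+1=3, c=g=2

3,2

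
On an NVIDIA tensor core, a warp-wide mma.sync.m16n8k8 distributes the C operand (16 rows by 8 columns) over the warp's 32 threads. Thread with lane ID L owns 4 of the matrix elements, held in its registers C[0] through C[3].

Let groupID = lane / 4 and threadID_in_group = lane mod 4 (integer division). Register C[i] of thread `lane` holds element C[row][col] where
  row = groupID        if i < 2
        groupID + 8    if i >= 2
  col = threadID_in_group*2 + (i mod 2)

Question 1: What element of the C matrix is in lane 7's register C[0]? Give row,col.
lane 7⇒7/4=1, 7 mod 4=3
i=0  r:1+0⇒1  c:2·3+0⇒6

1,6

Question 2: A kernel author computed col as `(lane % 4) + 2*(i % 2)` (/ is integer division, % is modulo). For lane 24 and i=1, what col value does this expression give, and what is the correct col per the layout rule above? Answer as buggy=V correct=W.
buggy=2 correct=1

`(lane % 4) + 2*(i % 2)`[24,1]->2
lane 24->24/4=6, 24 mod 4=0
i=1  r:6+0->6  c:2·0+1->1
col: 2 vs 1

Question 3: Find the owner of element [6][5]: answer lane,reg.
r: 6->gid=6,r8=0  c: 5->tid=2,i&1=1
L=6*4+2=26  i=0*2+1=1

26,1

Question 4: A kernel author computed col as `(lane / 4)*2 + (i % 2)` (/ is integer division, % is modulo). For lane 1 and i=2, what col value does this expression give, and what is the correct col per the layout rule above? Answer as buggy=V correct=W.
`(lane / 4)*2 + (i % 2)`[1,2]→0
lane 1→1/4=0, 1 mod 4=1
i=2  r:0+8→8  c:2·1+0→2
col: 0 vs 2

buggy=0 correct=2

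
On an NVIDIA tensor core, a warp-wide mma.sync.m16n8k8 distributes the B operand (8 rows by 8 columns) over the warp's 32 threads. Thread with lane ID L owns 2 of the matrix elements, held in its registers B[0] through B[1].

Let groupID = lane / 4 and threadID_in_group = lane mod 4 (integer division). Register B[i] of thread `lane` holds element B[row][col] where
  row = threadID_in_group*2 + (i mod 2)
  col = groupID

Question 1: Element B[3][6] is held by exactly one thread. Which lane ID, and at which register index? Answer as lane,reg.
25,1

c=6→G=6  r=3→T=1,p=1
L=6*4+1=25  i=1=1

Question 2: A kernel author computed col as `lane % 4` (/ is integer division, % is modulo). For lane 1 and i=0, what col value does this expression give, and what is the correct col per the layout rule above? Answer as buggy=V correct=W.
buggy=1 correct=0

`lane % 4`[1,0]=>1
lane 1=>1/4=0, 1 mod 4=1
i=0  r:2·1+0=>2  c:0
col: 1 vs 0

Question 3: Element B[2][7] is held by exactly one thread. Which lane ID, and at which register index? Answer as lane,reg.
c: 7->gid=7  r: 2->tid=1,i&1=0
L=7*4+1=29  i=0=0

29,0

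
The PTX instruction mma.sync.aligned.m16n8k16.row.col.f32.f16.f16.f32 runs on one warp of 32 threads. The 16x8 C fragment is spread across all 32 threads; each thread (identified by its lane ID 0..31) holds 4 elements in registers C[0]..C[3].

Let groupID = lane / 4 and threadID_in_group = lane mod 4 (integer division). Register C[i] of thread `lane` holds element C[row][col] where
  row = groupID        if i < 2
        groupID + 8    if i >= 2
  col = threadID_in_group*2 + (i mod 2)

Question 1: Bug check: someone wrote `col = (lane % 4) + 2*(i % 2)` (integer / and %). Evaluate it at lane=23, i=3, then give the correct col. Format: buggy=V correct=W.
`(lane % 4) + 2*(i % 2)`[23,3]->5
L=23->g=23>>2=5, t=23&3=3
[3]->row 5+8=13  col 3·2+1=7
col: 5 vs 7

buggy=5 correct=7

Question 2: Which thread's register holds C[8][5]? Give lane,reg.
r=8->g=0,rb=1  c=5->t=2,b0=1
L=0*4+2=2  i=1*2+1=3

2,3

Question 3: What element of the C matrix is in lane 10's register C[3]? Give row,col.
10,5

L=10->gid=10>>2=2, tid=10&3=2
[3]->row 2+8=10  col 2·2+1=5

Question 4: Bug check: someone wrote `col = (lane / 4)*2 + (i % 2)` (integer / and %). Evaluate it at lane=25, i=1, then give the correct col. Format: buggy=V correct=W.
buggy=13 correct=3

`(lane / 4)*2 + (i % 2)`[25,1]→13
lane 25→25/4=6, 25 mod 4=1
i=1  r:6+0→6  c:2·1+1→3
col: 13 vs 3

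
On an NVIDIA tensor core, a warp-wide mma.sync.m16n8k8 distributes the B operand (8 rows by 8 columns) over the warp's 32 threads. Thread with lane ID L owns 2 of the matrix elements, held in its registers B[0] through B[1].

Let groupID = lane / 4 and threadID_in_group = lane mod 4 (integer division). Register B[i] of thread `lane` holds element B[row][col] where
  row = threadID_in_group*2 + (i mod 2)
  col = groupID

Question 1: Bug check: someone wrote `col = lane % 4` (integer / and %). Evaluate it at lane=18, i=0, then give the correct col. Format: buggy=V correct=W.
buggy=2 correct=4

`lane % 4`[18,0]->2
lane 18->18/4=4, 18 mod 4=2
i=0  r:2·2+0->4  c:4
col: 2 vs 4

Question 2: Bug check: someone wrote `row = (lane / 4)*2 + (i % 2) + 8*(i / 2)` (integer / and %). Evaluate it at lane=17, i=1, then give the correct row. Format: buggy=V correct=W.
`(lane / 4)*2 + (i % 2) + 8*(i / 2)`[17,1]=>9
17: grp=4,tig=1
[1] (1*2+1,4) = (3,4)
row: 9 vs 3

buggy=9 correct=3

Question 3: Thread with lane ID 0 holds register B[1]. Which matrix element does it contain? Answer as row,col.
lane 0=>0/4=0, 0 mod 4=0
i=1  r:2·0+1=>1  c:0

1,0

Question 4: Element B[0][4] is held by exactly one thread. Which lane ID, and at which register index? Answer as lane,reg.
16,0

c=4⇒gr=4  r=0⇒th=0,odd=0
L=4*4+0=16  i=0=0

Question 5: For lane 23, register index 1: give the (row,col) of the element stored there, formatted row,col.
7,5

L=23->g=23>>2=5, t=23&3=3
[1]->row 3·2+1=7  col g=5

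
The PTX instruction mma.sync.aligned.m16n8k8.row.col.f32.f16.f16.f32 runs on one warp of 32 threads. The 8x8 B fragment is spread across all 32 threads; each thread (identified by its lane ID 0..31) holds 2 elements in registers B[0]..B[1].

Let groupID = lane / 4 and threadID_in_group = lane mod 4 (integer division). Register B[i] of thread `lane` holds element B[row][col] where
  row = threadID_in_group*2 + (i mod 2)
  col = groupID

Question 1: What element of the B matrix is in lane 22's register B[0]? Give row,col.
22: gid=5,tid=2
[0] (2*2+0,5) = (4,5)

4,5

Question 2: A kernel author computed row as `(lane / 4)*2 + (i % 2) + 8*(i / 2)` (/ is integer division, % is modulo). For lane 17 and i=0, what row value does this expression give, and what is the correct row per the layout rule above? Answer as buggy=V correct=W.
buggy=8 correct=2

`(lane / 4)*2 + (i % 2) + 8*(i / 2)`[17,0]⇒8
L=17⇒gr=17>>2=4, th=17&3=1
[0]⇒row 1·2+0=2  col gr=4
row: 8 vs 2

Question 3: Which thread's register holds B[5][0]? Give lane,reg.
2,1

c=0→G=0  r=5→T=2,p=1
L=0*4+2=2  i=1=1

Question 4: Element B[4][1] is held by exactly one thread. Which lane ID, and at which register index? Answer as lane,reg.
c:1=>grp=1  r:4=>tig=2,lo=0
L=1*4+2=6  i=0=0

6,0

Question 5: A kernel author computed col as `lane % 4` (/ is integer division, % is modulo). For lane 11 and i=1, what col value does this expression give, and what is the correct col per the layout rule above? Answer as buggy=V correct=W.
buggy=3 correct=2

`lane % 4`[11,1]⇒3
lane 11: gr=2 (11/4), th=3 (11%4)
i=1: r=3*2+1=7, c=gr=2
col: 3 vs 2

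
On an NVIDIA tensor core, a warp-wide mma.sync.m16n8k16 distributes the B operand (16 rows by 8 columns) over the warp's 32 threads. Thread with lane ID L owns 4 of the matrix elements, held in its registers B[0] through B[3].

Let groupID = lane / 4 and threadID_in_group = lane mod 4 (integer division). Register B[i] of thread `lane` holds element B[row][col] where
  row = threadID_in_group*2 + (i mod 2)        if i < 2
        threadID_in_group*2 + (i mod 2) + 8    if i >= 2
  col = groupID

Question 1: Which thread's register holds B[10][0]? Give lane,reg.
1,2

c: 0->gid=0  r: 10->r8=1,tid=1,i&1=0
L=0*4+1=1  i=1*2+0=2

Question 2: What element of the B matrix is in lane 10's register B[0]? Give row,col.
L=10->g=10>>2=2, t=10&3=2
[0]->row 2·2+0+0=4  col g=2

4,2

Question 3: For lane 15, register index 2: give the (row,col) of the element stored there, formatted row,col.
14,3

L=15->g=15>>2=3, t=15&3=3
[2]->row 3·2+0+8=14  col g=3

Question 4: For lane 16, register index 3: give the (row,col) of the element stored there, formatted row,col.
L=16->g=16>>2=4, t=16&3=0
[3]->row 0·2+1+8=9  col g=4

9,4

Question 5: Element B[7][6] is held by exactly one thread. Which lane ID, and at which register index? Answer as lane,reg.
27,1

c=6→G=6  r=7→rhi=0,T=3,p=1
L=6*4+3=27  i=0*2+1=1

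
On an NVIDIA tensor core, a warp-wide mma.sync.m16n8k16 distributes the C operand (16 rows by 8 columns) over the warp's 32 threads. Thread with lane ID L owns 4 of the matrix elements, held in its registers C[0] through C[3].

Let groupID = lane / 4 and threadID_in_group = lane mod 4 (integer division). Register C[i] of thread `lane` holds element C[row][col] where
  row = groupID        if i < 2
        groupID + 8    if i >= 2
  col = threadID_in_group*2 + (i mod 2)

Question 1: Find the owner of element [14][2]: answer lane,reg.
25,2

r=14->g=6,rb=1  c=2->t=1,b0=0
L=6*4+1=25  i=1*2+0=2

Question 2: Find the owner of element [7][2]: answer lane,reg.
29,0

r=7->g=7,rb=0  c=2->t=1,b0=0
L=7*4+1=29  i=0*2+0=0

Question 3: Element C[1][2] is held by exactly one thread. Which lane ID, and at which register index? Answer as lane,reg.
r:1=>grp=1,rB=0  c:2=>tig=1,lo=0
L=1*4+1=5  i=0*2+0=0

5,0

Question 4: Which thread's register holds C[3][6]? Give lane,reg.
r=3->g=3,rb=0  c=6->t=3,b0=0
L=3*4+3=15  i=0*2+0=0

15,0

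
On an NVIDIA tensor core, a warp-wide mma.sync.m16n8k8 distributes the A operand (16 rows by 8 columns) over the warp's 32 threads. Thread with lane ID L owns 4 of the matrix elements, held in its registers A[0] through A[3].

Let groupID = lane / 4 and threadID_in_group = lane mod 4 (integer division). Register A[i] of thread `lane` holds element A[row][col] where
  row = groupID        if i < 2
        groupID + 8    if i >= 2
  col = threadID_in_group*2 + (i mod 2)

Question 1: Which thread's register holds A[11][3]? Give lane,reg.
r: 11->gid=3,r8=1  c: 3->tid=1,i&1=1
L=3*4+1=13  i=1*2+1=3

13,3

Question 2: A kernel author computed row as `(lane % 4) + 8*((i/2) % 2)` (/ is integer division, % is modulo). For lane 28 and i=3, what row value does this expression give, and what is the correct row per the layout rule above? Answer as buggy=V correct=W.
buggy=8 correct=15

`(lane % 4) + 8*((i/2) % 2)`[28,3]->8
L=28->g=28>>2=7, t=28&3=0
[3]->row 7+8=15  col 0·2+1=1
row: 8 vs 15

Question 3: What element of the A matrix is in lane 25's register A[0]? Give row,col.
6,2

lane 25: gr=6 (25/4), th=1 (25%4)
i=0: r=6+0=6, c=1*2+0=2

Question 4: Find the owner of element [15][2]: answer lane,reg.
r=15->g=7,rb=1  c=2->t=1,b0=0
L=7*4+1=29  i=1*2+0=2

29,2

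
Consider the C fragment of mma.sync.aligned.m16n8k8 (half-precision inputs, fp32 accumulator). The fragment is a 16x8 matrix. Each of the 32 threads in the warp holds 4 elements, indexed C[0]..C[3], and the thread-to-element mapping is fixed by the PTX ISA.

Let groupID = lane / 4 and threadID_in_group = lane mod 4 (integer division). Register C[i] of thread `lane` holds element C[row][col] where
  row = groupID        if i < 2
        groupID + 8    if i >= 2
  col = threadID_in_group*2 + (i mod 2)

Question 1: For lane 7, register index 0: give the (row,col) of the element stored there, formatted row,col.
1,6

7: g=1,t=3
[0] (1+0,3*2+0) = (1,6)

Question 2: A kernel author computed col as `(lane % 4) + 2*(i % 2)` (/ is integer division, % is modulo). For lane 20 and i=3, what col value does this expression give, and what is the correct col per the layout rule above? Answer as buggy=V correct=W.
`(lane % 4) + 2*(i % 2)`[20,3]=>2
L=20=>grp=20>>2=5, tig=20&3=0
[3]=>row 5+8=13  col 0·2+1=1
col: 2 vs 1

buggy=2 correct=1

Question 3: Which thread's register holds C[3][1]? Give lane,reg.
12,1

r: 3->gid=3,r8=0  c: 1->tid=0,i&1=1
L=3*4+0=12  i=0*2+1=1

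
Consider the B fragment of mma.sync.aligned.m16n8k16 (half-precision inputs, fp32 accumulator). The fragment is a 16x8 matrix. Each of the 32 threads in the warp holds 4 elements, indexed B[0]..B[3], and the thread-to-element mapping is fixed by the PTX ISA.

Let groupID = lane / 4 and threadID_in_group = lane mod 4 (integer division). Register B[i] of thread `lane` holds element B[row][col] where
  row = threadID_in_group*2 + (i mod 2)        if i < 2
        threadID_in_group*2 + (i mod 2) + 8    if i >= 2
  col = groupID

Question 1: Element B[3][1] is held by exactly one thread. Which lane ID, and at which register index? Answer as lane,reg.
c:1=>grp=1  r:3=>rB=0,tig=1,lo=1
L=1*4+1=5  i=0*2+1=1

5,1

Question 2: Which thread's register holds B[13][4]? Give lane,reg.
c=4→G=4  r=13→rhi=1,T=2,p=1
L=4*4+2=18  i=1*2+1=3

18,3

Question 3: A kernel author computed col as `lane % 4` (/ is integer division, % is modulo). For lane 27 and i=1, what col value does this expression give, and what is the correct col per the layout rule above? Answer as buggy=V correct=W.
buggy=3 correct=6

`lane % 4`[27,1]⇒3
27: gr=6,th=3
[1] (3*2+1+0,6) = (7,6)
col: 3 vs 6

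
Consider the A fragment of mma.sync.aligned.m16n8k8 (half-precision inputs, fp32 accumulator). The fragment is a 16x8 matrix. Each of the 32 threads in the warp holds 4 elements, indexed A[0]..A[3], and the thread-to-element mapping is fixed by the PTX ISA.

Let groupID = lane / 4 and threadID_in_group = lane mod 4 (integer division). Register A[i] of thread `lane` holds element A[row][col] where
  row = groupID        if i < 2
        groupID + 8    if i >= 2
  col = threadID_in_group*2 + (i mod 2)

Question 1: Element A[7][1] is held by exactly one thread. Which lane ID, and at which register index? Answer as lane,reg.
28,1

r=7→G=7,rhi=0  c=1→T=0,p=1
L=7*4+0=28  i=0*2+1=1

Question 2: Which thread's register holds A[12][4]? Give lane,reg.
18,2

r=12⇒gr=4,Rb=1  c=4⇒th=2,odd=0
L=4*4+2=18  i=1*2+0=2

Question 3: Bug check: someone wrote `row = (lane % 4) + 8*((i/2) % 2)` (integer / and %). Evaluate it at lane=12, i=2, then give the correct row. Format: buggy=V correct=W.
`(lane % 4) + 8*((i/2) % 2)`[12,2]⇒8
12: gr=3,th=0
[2] (3+8,0*2+0) = (11,0)
row: 8 vs 11

buggy=8 correct=11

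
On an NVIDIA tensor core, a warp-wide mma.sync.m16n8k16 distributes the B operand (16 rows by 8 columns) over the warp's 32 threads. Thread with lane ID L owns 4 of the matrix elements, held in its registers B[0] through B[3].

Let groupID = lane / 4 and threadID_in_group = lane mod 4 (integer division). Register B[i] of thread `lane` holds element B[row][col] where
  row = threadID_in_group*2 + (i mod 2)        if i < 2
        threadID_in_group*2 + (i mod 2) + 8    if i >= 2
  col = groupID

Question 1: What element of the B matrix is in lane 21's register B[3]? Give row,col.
L=21->g=21>>2=5, t=21&3=1
[3]->row 1·2+1+8=11  col g=5

11,5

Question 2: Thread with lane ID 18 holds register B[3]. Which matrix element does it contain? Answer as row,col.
13,4

lane 18→18/4=4, 18 mod 4=2
i=3  r:2·2+1+8→13  c:4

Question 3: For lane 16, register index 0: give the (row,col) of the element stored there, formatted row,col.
16: grp=4,tig=0
[0] (0*2+0+0,4) = (0,4)

0,4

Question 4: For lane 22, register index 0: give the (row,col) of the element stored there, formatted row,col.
4,5

lane 22: gid=5 (22/4), tid=2 (22%4)
i=0: r=2*2+0+0=4, c=gid=5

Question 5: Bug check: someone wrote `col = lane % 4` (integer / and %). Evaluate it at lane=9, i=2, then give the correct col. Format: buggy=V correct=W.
buggy=1 correct=2

`lane % 4`[9,2]⇒1
lane 9: gr=2 (9/4), th=1 (9%4)
i=2: r=1*2+0+8=10, c=gr=2
col: 1 vs 2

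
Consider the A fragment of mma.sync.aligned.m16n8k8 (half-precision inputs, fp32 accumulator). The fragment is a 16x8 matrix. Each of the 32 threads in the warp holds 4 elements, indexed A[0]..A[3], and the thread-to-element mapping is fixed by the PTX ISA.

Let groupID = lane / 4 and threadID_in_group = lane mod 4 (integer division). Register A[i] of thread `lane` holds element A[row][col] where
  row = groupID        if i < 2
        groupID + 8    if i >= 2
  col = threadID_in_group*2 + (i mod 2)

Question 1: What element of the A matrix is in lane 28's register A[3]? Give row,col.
15,1

lane 28→28/4=7, 28 mod 4=0
i=3  r:7+8→15  c:2·0+1→1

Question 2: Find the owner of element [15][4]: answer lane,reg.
r=15⇒gr=7,Rb=1  c=4⇒th=2,odd=0
L=7*4+2=30  i=1*2+0=2

30,2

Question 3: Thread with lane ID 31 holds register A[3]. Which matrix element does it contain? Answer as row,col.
lane 31⇒31/4=7, 31 mod 4=3
i=3  r:7+8⇒15  c:2·3+1⇒7

15,7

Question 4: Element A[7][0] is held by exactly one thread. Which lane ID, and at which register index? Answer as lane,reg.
28,0

r:7=>grp=7,rB=0  c:0=>tig=0,lo=0
L=7*4+0=28  i=0*2+0=0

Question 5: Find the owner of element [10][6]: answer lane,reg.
11,2

r: 10->gid=2,r8=1  c: 6->tid=3,i&1=0
L=2*4+3=11  i=1*2+0=2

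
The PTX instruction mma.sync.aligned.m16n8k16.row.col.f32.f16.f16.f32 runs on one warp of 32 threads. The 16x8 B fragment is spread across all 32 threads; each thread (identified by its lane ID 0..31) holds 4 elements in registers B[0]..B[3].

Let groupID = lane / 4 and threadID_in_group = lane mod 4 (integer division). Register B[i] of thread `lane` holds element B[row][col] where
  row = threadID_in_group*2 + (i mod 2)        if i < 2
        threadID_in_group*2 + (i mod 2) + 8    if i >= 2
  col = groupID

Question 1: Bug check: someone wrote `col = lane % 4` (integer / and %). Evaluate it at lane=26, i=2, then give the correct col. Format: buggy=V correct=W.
`lane % 4`[26,2]→2
L=26→G=26>>2=6, T=26&3=2
[2]→row 2·2+0+8=12  col G=6
col: 2 vs 6

buggy=2 correct=6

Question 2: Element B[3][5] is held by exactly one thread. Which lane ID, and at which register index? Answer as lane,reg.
21,1

c=5→G=5  r=3→rhi=0,T=1,p=1
L=5*4+1=21  i=0*2+1=1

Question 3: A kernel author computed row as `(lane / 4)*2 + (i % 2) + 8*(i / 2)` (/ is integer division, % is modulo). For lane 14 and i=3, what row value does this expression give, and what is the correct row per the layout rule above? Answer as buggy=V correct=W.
`(lane / 4)*2 + (i % 2) + 8*(i / 2)`[14,3]→15
lane 14: G=3 (14/4), T=2 (14%4)
i=3: r=2*2+1+8=13, c=G=3
row: 15 vs 13

buggy=15 correct=13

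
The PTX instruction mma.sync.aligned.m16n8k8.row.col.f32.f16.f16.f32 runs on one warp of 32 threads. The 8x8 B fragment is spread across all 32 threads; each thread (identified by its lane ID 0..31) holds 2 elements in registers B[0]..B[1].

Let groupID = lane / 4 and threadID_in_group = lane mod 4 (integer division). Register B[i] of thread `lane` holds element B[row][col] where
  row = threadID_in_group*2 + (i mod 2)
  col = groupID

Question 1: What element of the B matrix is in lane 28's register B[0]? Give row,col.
lane 28→28/4=7, 28 mod 4=0
i=0  r:2·0+0→0  c:7

0,7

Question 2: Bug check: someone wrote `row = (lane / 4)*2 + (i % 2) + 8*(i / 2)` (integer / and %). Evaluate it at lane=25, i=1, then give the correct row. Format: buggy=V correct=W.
buggy=13 correct=3

`(lane / 4)*2 + (i % 2) + 8*(i / 2)`[25,1]->13
lane 25->25/4=6, 25 mod 4=1
i=1  r:2·1+1->3  c:6
row: 13 vs 3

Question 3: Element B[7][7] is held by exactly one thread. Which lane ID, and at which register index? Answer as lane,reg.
c: 7->gid=7  r: 7->tid=3,i&1=1
L=7*4+3=31  i=1=1

31,1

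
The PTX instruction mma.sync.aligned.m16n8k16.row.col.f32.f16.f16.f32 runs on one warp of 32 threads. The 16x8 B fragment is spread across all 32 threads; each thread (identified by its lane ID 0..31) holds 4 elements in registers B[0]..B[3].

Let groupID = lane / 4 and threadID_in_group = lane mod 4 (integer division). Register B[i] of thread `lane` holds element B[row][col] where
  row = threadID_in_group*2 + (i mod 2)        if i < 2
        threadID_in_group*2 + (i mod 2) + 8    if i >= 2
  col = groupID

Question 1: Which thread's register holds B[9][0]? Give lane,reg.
c=0->g=0  r=9->rb=1,t=0,b0=1
L=0*4+0=0  i=1*2+1=3

0,3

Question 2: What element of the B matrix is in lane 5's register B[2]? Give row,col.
10,1

lane 5: gr=1 (5/4), th=1 (5%4)
i=2: r=1*2+0+8=10, c=gr=1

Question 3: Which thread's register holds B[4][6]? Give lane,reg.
c=6->g=6  r=4->rb=0,t=2,b0=0
L=6*4+2=26  i=0*2+0=0

26,0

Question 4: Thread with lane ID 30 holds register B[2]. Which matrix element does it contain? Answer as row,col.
12,7

L=30⇒gr=30>>2=7, th=30&3=2
[2]⇒row 2·2+0+8=12  col gr=7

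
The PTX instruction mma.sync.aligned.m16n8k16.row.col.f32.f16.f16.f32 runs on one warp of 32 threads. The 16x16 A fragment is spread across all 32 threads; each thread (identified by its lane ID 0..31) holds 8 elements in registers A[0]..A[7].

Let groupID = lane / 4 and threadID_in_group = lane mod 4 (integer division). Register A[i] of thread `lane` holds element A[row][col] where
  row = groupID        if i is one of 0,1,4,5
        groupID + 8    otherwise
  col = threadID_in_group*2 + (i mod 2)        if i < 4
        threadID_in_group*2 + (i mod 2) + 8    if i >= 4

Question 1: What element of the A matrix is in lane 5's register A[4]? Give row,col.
1,10

lane 5: g=1 (5/4), t=1 (5%4)
i=4: r=1+0=1, c=1*2+0+8=10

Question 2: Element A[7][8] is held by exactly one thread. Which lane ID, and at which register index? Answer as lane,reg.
28,4

r=7->g=7,rb=0  c=8->cb=1,t=0,b0=0
L=7*4+0=28  i=1*4+0*2+0=4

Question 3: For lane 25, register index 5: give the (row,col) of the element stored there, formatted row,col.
25: gr=6,th=1
[5] (6+0,1*2+1+8) = (6,11)

6,11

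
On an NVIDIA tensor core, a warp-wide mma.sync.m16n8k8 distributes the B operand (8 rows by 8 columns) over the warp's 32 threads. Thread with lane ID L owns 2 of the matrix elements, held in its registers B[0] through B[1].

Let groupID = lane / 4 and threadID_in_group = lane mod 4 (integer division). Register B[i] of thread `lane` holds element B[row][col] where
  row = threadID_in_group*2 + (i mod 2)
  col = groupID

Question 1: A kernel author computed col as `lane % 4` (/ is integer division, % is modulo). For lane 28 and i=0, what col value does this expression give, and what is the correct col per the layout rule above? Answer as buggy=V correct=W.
buggy=0 correct=7

`lane % 4`[28,0]→0
lane 28: G=7 (28/4), T=0 (28%4)
i=0: r=0*2+0=0, c=G=7
col: 0 vs 7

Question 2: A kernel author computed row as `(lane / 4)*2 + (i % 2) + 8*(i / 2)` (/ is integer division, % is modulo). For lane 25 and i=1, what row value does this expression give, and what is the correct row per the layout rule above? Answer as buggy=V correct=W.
`(lane / 4)*2 + (i % 2) + 8*(i / 2)`[25,1]->13
lane 25->25/4=6, 25 mod 4=1
i=1  r:2·1+1->3  c:6
row: 13 vs 3

buggy=13 correct=3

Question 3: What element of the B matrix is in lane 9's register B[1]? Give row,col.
3,2

lane 9: g=2 (9/4), t=1 (9%4)
i=1: r=1*2+1=3, c=g=2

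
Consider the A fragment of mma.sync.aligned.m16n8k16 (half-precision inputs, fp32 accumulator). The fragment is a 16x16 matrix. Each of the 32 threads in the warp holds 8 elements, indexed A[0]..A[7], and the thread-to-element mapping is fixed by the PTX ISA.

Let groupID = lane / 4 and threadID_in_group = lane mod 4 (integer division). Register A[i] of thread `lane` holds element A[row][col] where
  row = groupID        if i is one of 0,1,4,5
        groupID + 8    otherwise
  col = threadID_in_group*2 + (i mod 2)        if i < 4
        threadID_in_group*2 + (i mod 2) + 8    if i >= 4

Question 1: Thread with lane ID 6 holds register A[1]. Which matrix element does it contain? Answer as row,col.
1,5

lane 6->6/4=1, 6 mod 4=2
i=1  r:1+0->1  c:2·2+1+0->5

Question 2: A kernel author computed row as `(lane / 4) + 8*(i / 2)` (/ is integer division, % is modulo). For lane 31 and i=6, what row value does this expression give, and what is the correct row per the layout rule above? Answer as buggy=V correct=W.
`(lane / 4) + 8*(i / 2)`[31,6]=>31
31: grp=7,tig=3
[6] (7+8,3*2+0+8) = (15,14)
row: 31 vs 15

buggy=31 correct=15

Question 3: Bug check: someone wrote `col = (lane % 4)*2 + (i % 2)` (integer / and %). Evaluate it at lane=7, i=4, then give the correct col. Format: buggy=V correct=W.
buggy=6 correct=14

`(lane % 4)*2 + (i % 2)`[7,4]->6
L=7->gid=7>>2=1, tid=7&3=3
[4]->row 1+0=1  col 3·2+0+8=14
col: 6 vs 14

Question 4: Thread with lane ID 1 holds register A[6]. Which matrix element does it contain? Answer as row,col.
L=1->gid=1>>2=0, tid=1&3=1
[6]->row 0+8=8  col 1·2+0+8=10

8,10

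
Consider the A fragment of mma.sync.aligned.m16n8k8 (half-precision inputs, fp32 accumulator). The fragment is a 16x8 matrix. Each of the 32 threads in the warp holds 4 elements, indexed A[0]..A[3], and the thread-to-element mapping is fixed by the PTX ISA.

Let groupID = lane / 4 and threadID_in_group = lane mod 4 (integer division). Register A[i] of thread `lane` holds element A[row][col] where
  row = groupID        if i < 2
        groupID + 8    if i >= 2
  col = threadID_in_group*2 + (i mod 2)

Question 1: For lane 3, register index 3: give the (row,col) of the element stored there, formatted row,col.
3: gr=0,th=3
[3] (0+8,3*2+1) = (8,7)

8,7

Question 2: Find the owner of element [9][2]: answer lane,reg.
5,2

r=9⇒gr=1,Rb=1  c=2⇒th=1,odd=0
L=1*4+1=5  i=1*2+0=2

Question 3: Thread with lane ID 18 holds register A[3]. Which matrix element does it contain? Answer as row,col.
12,5

lane 18: G=4 (18/4), T=2 (18%4)
i=3: r=4+8=12, c=2*2+1=5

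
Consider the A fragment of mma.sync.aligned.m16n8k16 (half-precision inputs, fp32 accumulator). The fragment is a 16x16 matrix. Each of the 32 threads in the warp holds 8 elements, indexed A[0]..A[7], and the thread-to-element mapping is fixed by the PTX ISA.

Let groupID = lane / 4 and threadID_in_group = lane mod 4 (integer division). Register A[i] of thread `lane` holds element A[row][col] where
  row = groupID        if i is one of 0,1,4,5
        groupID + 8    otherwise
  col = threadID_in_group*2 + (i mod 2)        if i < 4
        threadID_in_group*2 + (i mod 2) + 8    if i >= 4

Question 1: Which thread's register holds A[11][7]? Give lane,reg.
r: 11->gid=3,r8=1  c: 7->c8=0,tid=3,i&1=1
L=3*4+3=15  i=0*4+1*2+1=3

15,3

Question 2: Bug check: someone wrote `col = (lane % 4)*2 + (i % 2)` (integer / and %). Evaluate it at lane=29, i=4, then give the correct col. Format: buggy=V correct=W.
`(lane % 4)*2 + (i % 2)`[29,4]->2
29: g=7,t=1
[4] (7+0,1*2+0+8) = (7,10)
col: 2 vs 10

buggy=2 correct=10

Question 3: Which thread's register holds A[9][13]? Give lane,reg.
6,7

r:9=>grp=1,rB=1  c:13=>cB=1,tig=2,lo=1
L=1*4+2=6  i=1*4+1*2+1=7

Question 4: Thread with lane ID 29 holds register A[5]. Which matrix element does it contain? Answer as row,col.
29: grp=7,tig=1
[5] (7+0,1*2+1+8) = (7,11)

7,11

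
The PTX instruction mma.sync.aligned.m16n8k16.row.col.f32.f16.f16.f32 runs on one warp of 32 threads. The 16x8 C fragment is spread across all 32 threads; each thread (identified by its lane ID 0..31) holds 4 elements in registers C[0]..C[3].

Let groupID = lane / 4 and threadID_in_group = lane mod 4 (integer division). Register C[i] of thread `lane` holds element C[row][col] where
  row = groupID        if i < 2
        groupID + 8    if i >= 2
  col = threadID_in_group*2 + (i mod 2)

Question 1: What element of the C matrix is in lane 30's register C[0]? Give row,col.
lane 30: grp=7 (30/4), tig=2 (30%4)
i=0: r=7+0=7, c=2*2+0=4

7,4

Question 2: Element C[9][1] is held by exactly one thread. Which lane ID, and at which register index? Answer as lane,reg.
4,3

r=9⇒gr=1,Rb=1  c=1⇒th=0,odd=1
L=1*4+0=4  i=1*2+1=3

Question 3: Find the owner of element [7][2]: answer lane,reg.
29,0

r:7=>grp=7,rB=0  c:2=>tig=1,lo=0
L=7*4+1=29  i=0*2+0=0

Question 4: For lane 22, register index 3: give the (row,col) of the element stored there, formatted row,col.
13,5

lane 22: grp=5 (22/4), tig=2 (22%4)
i=3: r=5+8=13, c=2*2+1=5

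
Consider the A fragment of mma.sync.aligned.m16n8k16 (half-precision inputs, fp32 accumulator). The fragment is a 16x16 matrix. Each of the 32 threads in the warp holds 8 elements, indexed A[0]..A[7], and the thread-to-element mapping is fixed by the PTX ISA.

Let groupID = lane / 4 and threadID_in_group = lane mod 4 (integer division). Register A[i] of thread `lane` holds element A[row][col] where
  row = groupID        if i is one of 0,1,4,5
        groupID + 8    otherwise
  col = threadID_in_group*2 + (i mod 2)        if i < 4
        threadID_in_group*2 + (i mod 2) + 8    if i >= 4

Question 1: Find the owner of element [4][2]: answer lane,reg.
17,0

r:4=>grp=4,rB=0  c:2=>cB=0,tig=1,lo=0
L=4*4+1=17  i=0*4+0*2+0=0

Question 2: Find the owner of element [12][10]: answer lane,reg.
17,6

r=12->g=4,rb=1  c=10->cb=1,t=1,b0=0
L=4*4+1=17  i=1*4+1*2+0=6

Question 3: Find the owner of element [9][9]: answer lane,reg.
4,7

r=9->g=1,rb=1  c=9->cb=1,t=0,b0=1
L=1*4+0=4  i=1*4+1*2+1=7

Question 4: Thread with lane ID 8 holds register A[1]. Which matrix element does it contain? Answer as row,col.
L=8->gid=8>>2=2, tid=8&3=0
[1]->row 2+0=2  col 0·2+1+0=1

2,1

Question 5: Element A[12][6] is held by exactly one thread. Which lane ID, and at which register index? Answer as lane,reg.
19,2

r=12->g=4,rb=1  c=6->cb=0,t=3,b0=0
L=4*4+3=19  i=0*4+1*2+0=2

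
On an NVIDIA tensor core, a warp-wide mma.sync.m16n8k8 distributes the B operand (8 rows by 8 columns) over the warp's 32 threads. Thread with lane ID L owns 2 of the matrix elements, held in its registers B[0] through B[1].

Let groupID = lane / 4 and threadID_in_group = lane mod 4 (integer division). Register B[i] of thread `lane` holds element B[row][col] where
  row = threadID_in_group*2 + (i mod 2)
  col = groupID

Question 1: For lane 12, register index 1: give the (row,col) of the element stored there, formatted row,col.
lane 12=>12/4=3, 12 mod 4=0
i=1  r:2·0+1=>1  c:3

1,3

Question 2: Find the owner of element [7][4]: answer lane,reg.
19,1

c: 4->gid=4  r: 7->tid=3,i&1=1
L=4*4+3=19  i=1=1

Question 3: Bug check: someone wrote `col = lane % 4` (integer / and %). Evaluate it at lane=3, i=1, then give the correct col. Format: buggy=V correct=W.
buggy=3 correct=0

`lane % 4`[3,1]=>3
lane 3: grp=0 (3/4), tig=3 (3%4)
i=1: r=3*2+1=7, c=grp=0
col: 3 vs 0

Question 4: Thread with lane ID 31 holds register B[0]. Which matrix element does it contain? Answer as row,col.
6,7

lane 31->31/4=7, 31 mod 4=3
i=0  r:2·3+0->6  c:7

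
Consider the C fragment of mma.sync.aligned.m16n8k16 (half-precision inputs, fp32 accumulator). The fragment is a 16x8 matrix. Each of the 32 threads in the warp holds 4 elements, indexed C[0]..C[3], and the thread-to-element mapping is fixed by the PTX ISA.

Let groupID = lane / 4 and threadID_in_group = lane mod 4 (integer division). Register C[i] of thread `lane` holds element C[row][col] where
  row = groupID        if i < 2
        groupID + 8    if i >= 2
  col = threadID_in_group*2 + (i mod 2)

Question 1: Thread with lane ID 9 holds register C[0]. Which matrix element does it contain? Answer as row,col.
2,2

lane 9: gid=2 (9/4), tid=1 (9%4)
i=0: r=2+0=2, c=1*2+0=2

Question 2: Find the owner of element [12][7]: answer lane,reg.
19,3

r=12⇒gr=4,Rb=1  c=7⇒th=3,odd=1
L=4*4+3=19  i=1*2+1=3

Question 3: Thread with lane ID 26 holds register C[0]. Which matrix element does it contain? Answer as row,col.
6,4

26: gid=6,tid=2
[0] (6+0,2*2+0) = (6,4)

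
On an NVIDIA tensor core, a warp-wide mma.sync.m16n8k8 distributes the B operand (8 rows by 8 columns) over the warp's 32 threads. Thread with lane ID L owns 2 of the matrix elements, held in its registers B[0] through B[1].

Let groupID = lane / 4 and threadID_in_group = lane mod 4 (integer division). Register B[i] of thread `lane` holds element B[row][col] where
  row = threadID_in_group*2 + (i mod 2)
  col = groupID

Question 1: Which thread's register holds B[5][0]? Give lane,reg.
c:0=>grp=0  r:5=>tig=2,lo=1
L=0*4+2=2  i=1=1

2,1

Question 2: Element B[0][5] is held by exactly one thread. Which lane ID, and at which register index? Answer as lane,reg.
20,0

c:5=>grp=5  r:0=>tig=0,lo=0
L=5*4+0=20  i=0=0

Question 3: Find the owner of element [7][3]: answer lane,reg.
15,1

c=3→G=3  r=7→T=3,p=1
L=3*4+3=15  i=1=1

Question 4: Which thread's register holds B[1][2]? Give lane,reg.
8,1

c=2⇒gr=2  r=1⇒th=0,odd=1
L=2*4+0=8  i=1=1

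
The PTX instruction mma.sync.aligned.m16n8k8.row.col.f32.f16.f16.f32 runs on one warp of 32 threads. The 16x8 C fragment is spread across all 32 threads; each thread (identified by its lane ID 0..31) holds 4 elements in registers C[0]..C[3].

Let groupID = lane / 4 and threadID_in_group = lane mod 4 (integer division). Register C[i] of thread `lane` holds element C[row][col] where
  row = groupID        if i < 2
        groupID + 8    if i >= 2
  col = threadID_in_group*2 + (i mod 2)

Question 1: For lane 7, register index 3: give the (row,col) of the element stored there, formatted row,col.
7: gid=1,tid=3
[3] (1+8,3*2+1) = (9,7)

9,7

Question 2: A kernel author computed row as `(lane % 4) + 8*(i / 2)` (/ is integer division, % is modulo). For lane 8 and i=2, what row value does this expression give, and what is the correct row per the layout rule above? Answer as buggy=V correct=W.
`(lane % 4) + 8*(i / 2)`[8,2]->8
L=8->gid=8>>2=2, tid=8&3=0
[2]->row 2+8=10  col 0·2+0=0
row: 8 vs 10

buggy=8 correct=10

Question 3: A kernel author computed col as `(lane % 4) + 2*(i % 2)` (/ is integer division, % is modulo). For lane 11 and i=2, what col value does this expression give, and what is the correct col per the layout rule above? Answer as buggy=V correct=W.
buggy=3 correct=6

`(lane % 4) + 2*(i % 2)`[11,2]⇒3
L=11⇒gr=11>>2=2, th=11&3=3
[2]⇒row 2+8=10  col 3·2+0=6
col: 3 vs 6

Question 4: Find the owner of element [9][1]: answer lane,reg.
4,3

r=9→G=1,rhi=1  c=1→T=0,p=1
L=1*4+0=4  i=1*2+1=3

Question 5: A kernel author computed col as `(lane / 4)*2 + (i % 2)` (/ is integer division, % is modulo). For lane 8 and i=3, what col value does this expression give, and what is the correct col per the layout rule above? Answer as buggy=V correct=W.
`(lane / 4)*2 + (i % 2)`[8,3]->5
lane 8: g=2 (8/4), t=0 (8%4)
i=3: r=2+8=10, c=0*2+1=1
col: 5 vs 1

buggy=5 correct=1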